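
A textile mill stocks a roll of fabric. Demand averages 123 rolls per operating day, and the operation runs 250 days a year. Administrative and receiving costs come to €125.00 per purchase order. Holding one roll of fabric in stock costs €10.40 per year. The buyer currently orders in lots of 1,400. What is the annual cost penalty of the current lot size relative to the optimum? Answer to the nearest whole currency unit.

Annual demand D = 123 × 250 = 30,750.
EOQ = √(2DS/H) = √(2 × 30,750 × 125 / 10.4) ≈ 859.76.
Cost at Q* = (D/Q*)S + (Q*/2)H = √(2DSH) ≈ €8,941.48.
Cost at Q = 1,400: (30,750/1,400)×125 + (1,400/2)×10.4 = €2,745.54 + €7,280.00 = €10,025.54.
Excess = €10,025.54 − €8,941.48 = €1,084.06.

Extra cost ≈ €1,084 per year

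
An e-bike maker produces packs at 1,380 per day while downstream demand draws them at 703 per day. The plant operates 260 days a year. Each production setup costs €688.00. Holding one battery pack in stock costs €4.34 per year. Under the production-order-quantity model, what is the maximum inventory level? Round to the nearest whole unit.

I_max ≈ 5,332 packs

Annual demand D = 703 × 260 = 182,780.
Production build-up factor (1 − d/p) = 1 − 703/1,380 = 0.4906.
Q* = √(2DS / (H(1 − d/p))) = √(2 × 182,780 × 688 / (4.34 × 0.4906)).
= √(251,505,280 / 2.1291) ≈ 10868.607.
Maximum inventory = Q*(1 − d/p) = 10868.607 × 0.4906 ≈ 5331.918.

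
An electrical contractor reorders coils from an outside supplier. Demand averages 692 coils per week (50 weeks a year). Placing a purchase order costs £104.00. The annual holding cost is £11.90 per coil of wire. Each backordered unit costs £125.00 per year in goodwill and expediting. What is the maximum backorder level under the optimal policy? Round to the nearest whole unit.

Annual demand D = 692 × 50 = 34,600.
With planned backorders, Q* = √(2DS/H) · √((H+B)/B).
√(2DS/H) = √(2 × 34,600 × 104 / 11.9) = 777.672.
√((H+B)/B) = √((11.9+125)/125) = 1.0465.
Q* ≈ 813.847.
S* = Q* · H/(H+B) = 813.847 × 11.9/136.9 ≈ 70.743.

S* ≈ 71 coils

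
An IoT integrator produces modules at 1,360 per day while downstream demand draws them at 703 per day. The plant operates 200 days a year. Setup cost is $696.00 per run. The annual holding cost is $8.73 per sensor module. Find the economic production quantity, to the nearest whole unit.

Annual demand D = 703 × 200 = 140,600.
Production build-up factor (1 − d/p) = 1 − 703/1,360 = 0.4831.
Q* = √(2DS / (H(1 − d/p))) = √(2 × 140,600 × 696 / (8.73 × 0.4831)).
= √(195,715,200 / 4.2174) ≈ 6812.271.

Q* ≈ 6,812 modules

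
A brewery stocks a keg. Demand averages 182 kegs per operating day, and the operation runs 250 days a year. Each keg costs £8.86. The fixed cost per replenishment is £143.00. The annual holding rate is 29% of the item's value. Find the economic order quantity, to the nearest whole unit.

Annual demand D = 182 × 250 = 45,500.
Holding cost H = 0.29 × £8.86 = £2.5694 per unit per year.
EOQ = √(2DS / H) = √(2 × 45,500 × 143 / 2.5694).
= √(13,013,000 / 2.5694) = √5,064,606.5229 ≈ 2250.468.

Q* ≈ 2,250 kegs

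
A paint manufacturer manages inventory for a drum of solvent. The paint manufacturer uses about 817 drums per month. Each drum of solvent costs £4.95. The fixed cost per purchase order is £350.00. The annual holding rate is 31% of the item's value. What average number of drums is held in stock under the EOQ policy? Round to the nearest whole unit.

Average inventory ≈ 1,057 drums

Annual demand D = 817 × 12 = 9,804.
Holding cost H = 0.31 × £4.95 = £1.5345 per unit per year.
Q* = √(2DS/H) = √(2 × 9,804 × 350 / 1.5345) ≈ 2114.79.
Average inventory = Q*/2 ≈ 2114.79 / 2 = 1057.395.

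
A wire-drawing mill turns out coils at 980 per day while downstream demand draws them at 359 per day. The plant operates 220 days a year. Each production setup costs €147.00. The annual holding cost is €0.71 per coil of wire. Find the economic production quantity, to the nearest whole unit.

Annual demand D = 359 × 220 = 78,980.
Production build-up factor (1 − d/p) = 1 − 359/980 = 0.6337.
Q* = √(2DS / (H(1 − d/p))) = √(2 × 78,980 × 147 / (0.71 × 0.6337)).
= √(23,220,120 / 0.4499) ≈ 7184.066.

Q* ≈ 7,184 coils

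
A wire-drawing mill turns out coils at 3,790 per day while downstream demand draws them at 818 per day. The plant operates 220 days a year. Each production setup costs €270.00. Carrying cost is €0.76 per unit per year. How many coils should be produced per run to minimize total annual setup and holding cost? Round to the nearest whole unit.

Annual demand D = 818 × 220 = 179,960.
Production build-up factor (1 − d/p) = 1 − 818/3,790 = 0.7842.
Q* = √(2DS / (H(1 − d/p))) = √(2 × 179,960 × 270 / (0.76 × 0.7842)).
= √(97,178,400 / 0.596) ≈ 12769.482.

Q* ≈ 12,769 coils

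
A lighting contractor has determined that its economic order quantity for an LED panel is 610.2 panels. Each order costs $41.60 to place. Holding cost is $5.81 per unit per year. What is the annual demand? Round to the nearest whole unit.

D ≈ 26,001 panels per year

The basic EOQ model gives Q* = √(2DS/H); rearrange for the unknown.
From Q* = √(2DS/H): D = Q*²H / (2S) = 610.2² × 5.81 / (2 × 41.6) = 26001.429.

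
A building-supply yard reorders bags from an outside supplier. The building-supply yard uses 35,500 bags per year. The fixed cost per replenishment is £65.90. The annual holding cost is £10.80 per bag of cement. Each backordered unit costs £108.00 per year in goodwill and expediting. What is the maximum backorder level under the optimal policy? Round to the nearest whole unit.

S* ≈ 63 bags

With planned backorders, Q* = √(2DS/H) · √((H+B)/B).
√(2DS/H) = √(2 × 35,500 × 65.9 / 10.8) = 658.203.
√((H+B)/B) = √((10.8+108)/108) = 1.0488.
Q* ≈ 690.329.
S* = Q* · H/(H+B) = 690.329 × 10.8/118.8 ≈ 62.757.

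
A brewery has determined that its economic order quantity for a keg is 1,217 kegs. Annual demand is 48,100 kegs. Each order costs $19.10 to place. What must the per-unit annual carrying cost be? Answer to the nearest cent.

Invert the EOQ relation Q*² = 2DS/H.
From Q* = √(2DS/H): H = 2DS / Q*² = 2 × 48,100 × 19.1 / 1,217² = 1.2406.

H ≈ $1.24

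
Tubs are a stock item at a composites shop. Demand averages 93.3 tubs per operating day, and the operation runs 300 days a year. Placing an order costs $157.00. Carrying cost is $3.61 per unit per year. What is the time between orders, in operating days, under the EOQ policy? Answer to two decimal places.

Annual demand D = 93.3 × 300 = 27,990.
EOQ = √(2DS/H) = √(2 × 27,990 × 157 / 3.61) ≈ 1560.32.
Cycle time = Q*/D × 300 = 1560.32 / 27,990 × 300 ≈ 16.724 days.

T ≈ 16.72 days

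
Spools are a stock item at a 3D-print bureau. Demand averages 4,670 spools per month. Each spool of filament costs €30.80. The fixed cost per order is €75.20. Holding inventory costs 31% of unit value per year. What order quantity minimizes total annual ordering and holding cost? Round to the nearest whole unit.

Q* ≈ 940 spools

Annual demand D = 4,670 × 12 = 56,040.
Holding cost H = 0.31 × €30.80 = €9.5480 per unit per year.
EOQ = √(2DS / H) = √(2 × 56,040 × 75.2 / 9.548).
= √(8,428,416 / 9.548) = √882,741.5165 ≈ 939.543.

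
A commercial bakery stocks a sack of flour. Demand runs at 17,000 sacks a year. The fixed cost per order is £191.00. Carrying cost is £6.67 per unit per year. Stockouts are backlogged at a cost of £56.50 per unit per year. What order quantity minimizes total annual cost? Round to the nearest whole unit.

Q* ≈ 1,043 sacks

With planned backorders, Q* = √(2DS/H) · √((H+B)/B).
√(2DS/H) = √(2 × 17,000 × 191 / 6.67) = 986.718.
√((H+B)/B) = √((6.67+56.5)/56.5) = 1.0574.
Q* ≈ 1043.337.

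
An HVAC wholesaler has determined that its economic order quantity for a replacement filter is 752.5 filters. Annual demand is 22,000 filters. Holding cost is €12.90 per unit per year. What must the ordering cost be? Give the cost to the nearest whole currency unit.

Invert the EOQ relation Q*² = 2DS/H.
From Q* = √(2DS/H): S = Q*²H / (2D) = 752.5² × 12.9 / (2 × 22,000) = 166.0160.

S ≈ €166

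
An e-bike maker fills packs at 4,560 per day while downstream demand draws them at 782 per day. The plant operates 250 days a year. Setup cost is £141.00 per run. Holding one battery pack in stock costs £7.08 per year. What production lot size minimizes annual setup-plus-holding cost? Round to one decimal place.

Q* ≈ 3,065.7 packs

Annual demand D = 782 × 250 = 195,500.
Production build-up factor (1 − d/p) = 1 − 782/4,560 = 0.8285.
Q* = √(2DS / (H(1 − d/p))) = √(2 × 195,500 × 141 / (7.08 × 0.8285)).
= √(55,131,000 / 5.8658) ≈ 3065.722.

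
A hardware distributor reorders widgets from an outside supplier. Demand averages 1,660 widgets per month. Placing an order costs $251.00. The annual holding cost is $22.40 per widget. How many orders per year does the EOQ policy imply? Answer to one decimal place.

N ≈ 29.8 orders per year

Annual demand D = 1,660 × 12 = 19,920.
The optimal lot size = √(2DS/H) = √(2 × 19,920 × 251 / 22.4) ≈ 668.15.
Orders per year = D / Q* = 19,920 / 668.15 ≈ 29.814.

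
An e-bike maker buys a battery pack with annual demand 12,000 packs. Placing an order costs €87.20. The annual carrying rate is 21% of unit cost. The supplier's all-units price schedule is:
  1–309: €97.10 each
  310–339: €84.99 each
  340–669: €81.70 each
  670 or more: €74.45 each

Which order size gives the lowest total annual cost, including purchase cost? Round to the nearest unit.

Q* ≈ 670 packs

Holding cost per unit per year at price C is H = 0.21·C.
Evaluate total cost at each tier's feasible EOQ or, if the EOQ is below the tier, at the tier's minimum quantity.
Tier 1 (€97.10): EOQ = 320.4 exceeds tier's upper bound 309, so this tier is dominated.
Tier 2 (€84.99): EOQ = 342.4 exceeds tier's upper bound 339, so this tier is dominated.
EOQ at €81.70 = 349.3 (feasible in tier 3): TC = 12,000×€81.70 + (12,000/349.3)×87.2 + (349.3/2)×0.21×€81.70 = €986,392.18.
EOQ at €74.45 = 365.9 < 670, so use break Q=670: TC = 12,000×€74.45 + (12,000/670.0)×87.2 + (670.0/2)×0.21×€74.45 = €900,199.35.
Lowest total cost is €900,199.35 at Q = 670.0.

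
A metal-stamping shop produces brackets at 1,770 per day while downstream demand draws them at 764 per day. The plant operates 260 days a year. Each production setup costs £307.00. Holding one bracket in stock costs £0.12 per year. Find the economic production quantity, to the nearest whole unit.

Annual demand D = 764 × 260 = 198,640.
Production build-up factor (1 − d/p) = 1 − 764/1,770 = 0.5684.
Q* = √(2DS / (H(1 − d/p))) = √(2 × 198,640 × 307 / (0.12 × 0.5684)).
= √(121,964,960 / 0.0682) ≈ 42287.748.

Q* ≈ 42,288 brackets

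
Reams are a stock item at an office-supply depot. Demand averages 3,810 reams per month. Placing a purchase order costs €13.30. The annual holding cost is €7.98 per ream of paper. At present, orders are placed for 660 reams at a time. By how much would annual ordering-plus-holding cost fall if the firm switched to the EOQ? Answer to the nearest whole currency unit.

Annual demand D = 3,810 × 12 = 45,720.
EOQ = √(2DS/H) = √(2 × 45,720 × 13.3 / 7.98) ≈ 390.38.
Cost at Q* = (D/Q*)S + (Q*/2)H = √(2DSH) ≈ €3,115.27.
Cost at Q = 660: (45,720/660)×13.3 + (660/2)×7.98 = €921.33 + €2,633.40 = €3,554.73.
Excess = €3,554.73 − €3,115.27 = €439.46.

Extra cost ≈ €439 per year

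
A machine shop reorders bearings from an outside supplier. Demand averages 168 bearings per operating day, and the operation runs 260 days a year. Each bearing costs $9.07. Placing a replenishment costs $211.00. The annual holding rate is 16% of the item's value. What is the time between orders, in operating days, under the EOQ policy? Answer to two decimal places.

T ≈ 21.21 days

Annual demand D = 168 × 260 = 43,680.
Holding cost H = 0.16 × $9.07 = $1.4512 per unit per year.
The optimal lot size = √(2DS/H) = √(2 × 43,680 × 211 / 1.4512) ≈ 3563.97.
Cycle time = Q*/D × 260 = 3563.97 / 43,680 × 260 ≈ 21.214 days.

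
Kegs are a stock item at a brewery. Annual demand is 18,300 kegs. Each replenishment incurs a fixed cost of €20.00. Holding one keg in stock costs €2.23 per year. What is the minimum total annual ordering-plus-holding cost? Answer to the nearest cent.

TC* ≈ €1,277.64

Q* = √(2DS/H) = √(2 × 18,300 × 20 / 2.23) ≈ 572.93.
At the optimum the two cost components are equal, so total cost = 2·(Q*/2)H = Q*·H.
Minimum total = √(2DSH) = √(2 × 18,300 × 20 × 2.23) ≈ 1277.638.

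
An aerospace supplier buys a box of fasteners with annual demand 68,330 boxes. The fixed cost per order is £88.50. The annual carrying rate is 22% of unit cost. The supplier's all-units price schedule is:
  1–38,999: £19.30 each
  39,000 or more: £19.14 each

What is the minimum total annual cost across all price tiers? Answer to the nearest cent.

Holding cost per unit per year at price C is H = 0.22·C.
For each price level, check whether its EOQ is feasible; otherwise the best quantity at that price is the breakpoint.
EOQ at £19.30 = 1687.7 (feasible in tier 1): TC = 68,330×£19.30 + (68,330/1687.7)×88.5 + (1687.7/2)×0.22×£19.30 = £1,325,935.09.
EOQ at £19.14 = 1694.8 < 39000, so use break Q=39000: TC = 68,330×£19.14 + (68,330/39000.0)×88.5 + (39000.0/2)×0.22×£19.14 = £1,390,101.86.
Lowest total cost among the candidates is at Q = 1687.7.

TC* ≈ £1,325,935.09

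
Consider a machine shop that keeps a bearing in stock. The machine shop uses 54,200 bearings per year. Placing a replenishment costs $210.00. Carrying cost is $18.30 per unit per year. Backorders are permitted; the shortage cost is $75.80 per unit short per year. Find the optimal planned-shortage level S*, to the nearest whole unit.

With planned backorders, Q* = √(2DS/H) · √((H+B)/B).
√(2DS/H) = √(2 × 54,200 × 210 / 18.3) = 1115.318.
√((H+B)/B) = √((18.3+75.8)/75.8) = 1.1142.
Q* ≈ 1242.679.
S* = Q* · H/(H+B) = 1242.679 × 18.3/94.1 ≈ 241.669.

S* ≈ 242 bearings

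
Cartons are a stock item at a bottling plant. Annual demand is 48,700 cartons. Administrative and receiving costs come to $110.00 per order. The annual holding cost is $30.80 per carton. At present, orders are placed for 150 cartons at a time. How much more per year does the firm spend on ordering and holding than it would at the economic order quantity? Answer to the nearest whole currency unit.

Extra cost ≈ $19,858 per year

EOQ = √(2DS/H) = √(2 × 48,700 × 110 / 30.8) ≈ 589.79.
Cost at Q* = (D/Q*)S + (Q*/2)H = √(2DSH) ≈ $18,165.66.
Cost at Q = 150: (48,700/150)×110 + (150/2)×30.8 = $35,713.33 + $2,310.00 = $38,023.33.
Excess = $38,023.33 − $18,165.66 = $19,857.67.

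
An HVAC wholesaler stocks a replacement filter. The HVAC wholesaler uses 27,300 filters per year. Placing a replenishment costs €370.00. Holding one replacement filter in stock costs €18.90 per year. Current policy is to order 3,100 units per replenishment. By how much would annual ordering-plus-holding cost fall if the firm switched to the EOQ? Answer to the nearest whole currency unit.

EOQ = √(2DS/H) = √(2 × 27,300 × 370 / 18.9) ≈ 1033.87.
Cost at Q* = (D/Q*)S + (Q*/2)H = √(2DSH) ≈ €19,540.16.
Cost at Q = 3,100: (27,300/3,100)×370 + (3,100/2)×18.9 = €3,258.39 + €29,295.00 = €32,553.39.
Excess = €32,553.39 − €19,540.16 = €13,013.23.

Extra cost ≈ €13,013 per year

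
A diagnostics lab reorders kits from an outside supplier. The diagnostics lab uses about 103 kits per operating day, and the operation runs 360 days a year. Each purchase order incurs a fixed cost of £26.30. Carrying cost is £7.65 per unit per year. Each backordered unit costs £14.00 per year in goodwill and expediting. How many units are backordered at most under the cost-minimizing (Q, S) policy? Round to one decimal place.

S* ≈ 221.9 kits

Annual demand D = 103 × 360 = 37,080.
With planned backorders, Q* = √(2DS/H) · √((H+B)/B).
√(2DS/H) = √(2 × 37,080 × 26.3 / 7.65) = 504.931.
√((H+B)/B) = √((7.65+14)/14) = 1.2436.
Q* ≈ 627.909.
S* = Q* · H/(H+B) = 627.909 × 7.65/21.65 ≈ 221.871.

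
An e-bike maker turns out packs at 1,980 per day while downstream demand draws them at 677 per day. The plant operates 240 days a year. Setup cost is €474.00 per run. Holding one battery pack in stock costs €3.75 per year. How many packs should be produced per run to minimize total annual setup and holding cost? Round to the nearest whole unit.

Q* ≈ 7,900 packs

Annual demand D = 677 × 240 = 162,480.
Production build-up factor (1 − d/p) = 1 − 677/1,980 = 0.6581.
Q* = √(2DS / (H(1 − d/p))) = √(2 × 162,480 × 474 / (3.75 × 0.6581)).
= √(154,031,040 / 2.4678) ≈ 7900.396.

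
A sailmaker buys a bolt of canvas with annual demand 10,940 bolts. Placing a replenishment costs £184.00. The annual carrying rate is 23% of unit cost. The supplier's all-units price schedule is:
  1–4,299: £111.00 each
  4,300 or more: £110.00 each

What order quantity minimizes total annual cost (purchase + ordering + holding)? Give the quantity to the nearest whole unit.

Holding cost per unit per year at price C is H = 0.23·C.
Evaluate total cost at each tier's feasible EOQ or, if the EOQ is below the tier, at the tier's minimum quantity.
EOQ at £111.00 = 397.1 (feasible in tier 1): TC = 10,940×£111.00 + (10,940/397.1)×184 + (397.1/2)×0.23×£111.00 = £1,224,478.13.
EOQ at £110.00 = 398.9 < 4300, so use break Q=4300: TC = 10,940×£110.00 + (10,940/4300.0)×184 + (4300.0/2)×0.23×£110.00 = £1,258,263.13.
Lowest total cost is £1,224,478.13 at Q = 397.1.

Q* ≈ 397 bolts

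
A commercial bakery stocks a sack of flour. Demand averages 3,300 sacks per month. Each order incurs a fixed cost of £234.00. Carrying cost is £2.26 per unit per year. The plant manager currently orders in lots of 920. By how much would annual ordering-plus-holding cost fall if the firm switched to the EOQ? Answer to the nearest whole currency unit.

Extra cost ≈ £4,640 per year

Annual demand D = 3,300 × 12 = 39,600.
EOQ = √(2DS/H) = √(2 × 39,600 × 234 / 2.26) ≈ 2863.63.
Cost at Q* = (D/Q*)S + (Q*/2)H = √(2DSH) ≈ £6,471.79.
Cost at Q = 920: (39,600/920)×234 + (920/2)×2.26 = £10,072.17 + £1,039.60 = £11,111.77.
Excess = £11,111.77 − £6,471.79 = £4,639.98.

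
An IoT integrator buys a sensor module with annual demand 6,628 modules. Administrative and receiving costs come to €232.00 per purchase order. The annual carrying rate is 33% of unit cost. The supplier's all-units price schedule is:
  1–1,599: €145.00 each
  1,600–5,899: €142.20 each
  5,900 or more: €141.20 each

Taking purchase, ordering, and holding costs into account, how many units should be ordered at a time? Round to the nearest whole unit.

Q* ≈ 254 modules

Holding cost per unit per year at price C is H = 0.33·C.
Candidates are each tier's EOQ (if it falls in that tier) and each price-break quantity.
EOQ at €145.00 = 253.5 (feasible in tier 1): TC = 6,628×€145.00 + (6,628/253.5)×232 + (253.5/2)×0.33×€145.00 = €973,190.85.
EOQ at €142.20 = 256.0 < 1600, so use break Q=1600: TC = 6,628×€142.20 + (6,628/1600.0)×232 + (1600.0/2)×0.33×€142.20 = €981,003.46.
EOQ at €141.20 = 256.9 < 5900, so use break Q=5900: TC = 6,628×€141.20 + (6,628/5900.0)×232 + (5900.0/2)×0.33×€141.20 = €1,073,592.43.
Lowest total cost is €973,190.85 at Q = 253.5.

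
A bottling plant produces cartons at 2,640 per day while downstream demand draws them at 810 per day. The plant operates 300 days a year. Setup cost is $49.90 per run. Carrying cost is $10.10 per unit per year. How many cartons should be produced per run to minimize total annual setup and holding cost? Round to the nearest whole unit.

Annual demand D = 810 × 300 = 243,000.
Production build-up factor (1 − d/p) = 1 − 810/2,640 = 0.6932.
Q* = √(2DS / (H(1 − d/p))) = √(2 × 243,000 × 49.9 / (10.1 × 0.6932)).
= √(24,251,400 / 7.0011) ≈ 1861.162.

Q* ≈ 1,861 cartons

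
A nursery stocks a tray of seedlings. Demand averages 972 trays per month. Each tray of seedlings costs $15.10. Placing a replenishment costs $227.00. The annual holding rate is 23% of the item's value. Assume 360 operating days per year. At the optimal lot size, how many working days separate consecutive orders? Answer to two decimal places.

Annual demand D = 972 × 12 = 11,664.
Holding cost H = 0.23 × $15.10 = $3.4730 per unit per year.
The optimal lot size = √(2DS/H) = √(2 × 11,664 × 227 / 3.473) ≈ 1234.81.
Cycle time = Q*/D × 360 = 1234.81 / 11,664 × 360 ≈ 38.111 days.

T ≈ 38.11 days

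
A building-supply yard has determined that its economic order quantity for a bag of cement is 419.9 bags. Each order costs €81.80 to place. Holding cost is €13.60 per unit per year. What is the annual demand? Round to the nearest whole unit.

D ≈ 14,657 bags per year

Squaring Q* = √(2DS/H) gives Q*² = 2DS/H.
From Q* = √(2DS/H): D = Q*²H / (2S) = 419.9² × 13.6 / (2 × 81.8) = 14657.077.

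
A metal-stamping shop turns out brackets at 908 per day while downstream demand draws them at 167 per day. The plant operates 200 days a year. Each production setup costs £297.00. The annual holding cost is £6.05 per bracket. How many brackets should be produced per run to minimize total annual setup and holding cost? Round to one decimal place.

Annual demand D = 167 × 200 = 33,400.
Production build-up factor (1 − d/p) = 1 − 167/908 = 0.8161.
Q* = √(2DS / (H(1 − d/p))) = √(2 × 33,400 × 297 / (6.05 × 0.8161)).
= √(19,839,600 / 4.9373) ≈ 2004.576.

Q* ≈ 2,004.6 brackets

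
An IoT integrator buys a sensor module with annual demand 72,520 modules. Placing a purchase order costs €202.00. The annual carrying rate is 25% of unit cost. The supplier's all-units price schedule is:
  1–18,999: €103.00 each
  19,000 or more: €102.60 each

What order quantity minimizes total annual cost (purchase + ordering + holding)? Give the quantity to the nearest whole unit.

Q* ≈ 1,067 modules

Holding cost per unit per year at price C is H = 0.25·C.
Evaluate total cost at each tier's feasible EOQ or, if the EOQ is below the tier, at the tier's minimum quantity.
EOQ at €103.00 = 1066.7 (feasible in tier 1): TC = 72,520×€103.00 + (72,520/1066.7)×202 + (1066.7/2)×0.25×€103.00 = €7,497,026.81.
EOQ at €102.60 = 1068.7 < 19000, so use break Q=19000: TC = 72,520×€102.60 + (72,520/19000.0)×202 + (19000.0/2)×0.25×€102.60 = €7,684,998.00.
Lowest total cost is €7,497,026.81 at Q = 1066.7.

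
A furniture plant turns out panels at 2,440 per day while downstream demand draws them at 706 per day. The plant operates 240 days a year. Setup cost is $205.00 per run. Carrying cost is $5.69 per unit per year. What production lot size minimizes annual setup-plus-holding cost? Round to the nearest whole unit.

Q* ≈ 4,145 panels

Annual demand D = 706 × 240 = 169,440.
Production build-up factor (1 − d/p) = 1 − 706/2,440 = 0.7107.
Q* = √(2DS / (H(1 − d/p))) = √(2 × 169,440 × 205 / (5.69 × 0.7107)).
= √(69,470,400 / 4.0436) ≈ 4144.901.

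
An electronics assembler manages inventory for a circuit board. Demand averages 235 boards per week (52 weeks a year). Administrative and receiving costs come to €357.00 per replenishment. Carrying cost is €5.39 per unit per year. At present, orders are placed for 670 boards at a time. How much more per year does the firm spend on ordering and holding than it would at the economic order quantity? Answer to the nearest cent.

Annual demand D = 235 × 52 = 12,220.
EOQ = √(2DS/H) = √(2 × 12,220 × 357 / 5.39) ≈ 1272.30.
Cost at Q* = (D/Q*)S + (Q*/2)H = √(2DSH) ≈ €6,857.71.
Cost at Q = 670: (12,220/670)×357 + (670/2)×5.39 = €6,511.25 + €1,805.65 = €8,316.90.
Excess = €8,316.90 − €6,857.71 = €1,459.19.

Extra cost ≈ €1,459.19 per year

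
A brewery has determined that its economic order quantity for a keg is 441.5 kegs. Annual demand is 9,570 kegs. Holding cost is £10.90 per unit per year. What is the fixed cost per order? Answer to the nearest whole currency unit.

Invert the EOQ relation Q*² = 2DS/H.
From Q* = √(2DS/H): S = Q*²H / (2D) = 441.5² × 10.9 / (2 × 9,570) = 111.0059.

S ≈ £111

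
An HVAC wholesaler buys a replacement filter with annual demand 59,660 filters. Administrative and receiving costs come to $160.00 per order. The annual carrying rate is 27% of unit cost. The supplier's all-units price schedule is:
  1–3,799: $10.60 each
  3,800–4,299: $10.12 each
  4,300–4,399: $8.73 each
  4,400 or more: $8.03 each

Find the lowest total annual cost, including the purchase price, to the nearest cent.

Holding cost per unit per year at price C is H = 0.27·C.
Candidates are each tier's EOQ (if it falls in that tier) and each price-break quantity.
EOQ at $10.60 = 2582.7 (feasible in tier 1): TC = 59,660×$10.60 + (59,660/2582.7)×160 + (2582.7/2)×0.27×$10.60 = $639,787.82.
EOQ at $10.12 = 2643.3 < 3800, so use break Q=3800: TC = 59,660×$10.12 + (59,660/3800.0)×160 + (3800.0/2)×0.27×$10.12 = $611,462.76.
EOQ at $8.73 = 2846.0 < 4300, so use break Q=4300: TC = 59,660×$8.73 + (59,660/4300.0)×160 + (4300.0/2)×0.27×$8.73 = $528,119.47.
EOQ at $8.03 = 2967.4 < 4400, so use break Q=4400: TC = 59,660×$8.03 + (59,660/4400.0)×160 + (4400.0/2)×0.27×$8.03 = $486,009.07.
Lowest total cost among the candidates is at Q = 4400.0.

TC* ≈ $486,009.07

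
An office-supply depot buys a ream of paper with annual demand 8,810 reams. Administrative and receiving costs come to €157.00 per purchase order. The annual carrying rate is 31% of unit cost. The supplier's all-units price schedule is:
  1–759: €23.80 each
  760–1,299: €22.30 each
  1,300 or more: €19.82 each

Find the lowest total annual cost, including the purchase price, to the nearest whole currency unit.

TC* ≈ €179,672

Holding cost per unit per year at price C is H = 0.31·C.
Candidates are each tier's EOQ (if it falls in that tier) and each price-break quantity.
EOQ at €23.80 = 612.3 (feasible in tier 1): TC = 8,810×€23.80 + (8,810/612.3)×157 + (612.3/2)×0.31×€23.80 = €214,195.75.
EOQ at €22.30 = 632.6 < 760, so use break Q=760: TC = 8,810×€22.30 + (8,810/760.0)×157 + (760.0/2)×0.31×€22.30 = €200,909.90.
EOQ at €19.82 = 671.0 < 1300, so use break Q=1300: TC = 8,810×€19.82 + (8,810/1300.0)×157 + (1300.0/2)×0.31×€19.82 = €179,671.91.
Lowest total cost among the candidates is at Q = 1300.0.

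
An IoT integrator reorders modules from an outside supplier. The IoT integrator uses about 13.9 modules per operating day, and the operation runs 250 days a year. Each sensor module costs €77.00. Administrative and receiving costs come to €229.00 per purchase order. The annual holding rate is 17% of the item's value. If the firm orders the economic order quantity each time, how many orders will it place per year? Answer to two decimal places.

N ≈ 9.97 orders per year

Annual demand D = 13.9 × 250 = 3,475.
Holding cost H = 0.17 × €77.00 = €13.0900 per unit per year.
Q* = √(2DS/H) = √(2 × 3,475 × 229 / 13.09) ≈ 348.69.
Orders per year = D / Q* = 3,475 / 348.69 ≈ 9.966.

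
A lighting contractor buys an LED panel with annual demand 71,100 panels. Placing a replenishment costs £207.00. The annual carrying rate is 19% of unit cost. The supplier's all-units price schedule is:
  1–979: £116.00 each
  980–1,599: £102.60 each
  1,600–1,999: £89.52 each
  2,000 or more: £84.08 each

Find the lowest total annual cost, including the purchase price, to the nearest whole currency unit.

Holding cost per unit per year at price C is H = 0.19·C.
Candidates are each tier's EOQ (if it falls in that tier) and each price-break quantity.
Tier 1 (£116.00): EOQ = 1155.7 exceeds tier's upper bound 979, so this tier is dominated.
EOQ at £102.60 = 1228.8 (feasible in tier 2): TC = 71,100×£102.60 + (71,100/1228.8)×207 + (1228.8/2)×0.19×£102.60 = £7,318,814.41.
EOQ at £89.52 = 1315.5 < 1600, so use break Q=1600: TC = 71,100×£89.52 + (71,100/1600.0)×207 + (1600.0/2)×0.19×£89.52 = £6,387,677.60.
EOQ at £84.08 = 1357.4 < 2000, so use break Q=2000: TC = 71,100×£84.08 + (71,100/2000.0)×207 + (2000.0/2)×0.19×£84.08 = £6,001,422.05.
Lowest total cost among the candidates is at Q = 2000.0.

TC* ≈ £6,001,422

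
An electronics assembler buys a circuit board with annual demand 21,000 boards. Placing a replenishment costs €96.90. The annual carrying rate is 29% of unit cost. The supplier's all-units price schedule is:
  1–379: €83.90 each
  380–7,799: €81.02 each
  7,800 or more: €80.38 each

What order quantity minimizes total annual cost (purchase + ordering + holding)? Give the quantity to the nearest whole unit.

Q* ≈ 416 boards

Holding cost per unit per year at price C is H = 0.29·C.
Evaluate total cost at each tier's feasible EOQ or, if the EOQ is below the tier, at the tier's minimum quantity.
Tier 1 (€83.90): EOQ = 409.0 exceeds tier's upper bound 379, so this tier is dominated.
EOQ at €81.02 = 416.2 (feasible in tier 2): TC = 21,000×€81.02 + (21,000/416.2)×96.9 + (416.2/2)×0.29×€81.02 = €1,711,198.71.
EOQ at €80.38 = 417.8 < 7800, so use break Q=7800: TC = 21,000×€80.38 + (21,000/7800.0)×96.9 + (7800.0/2)×0.29×€80.38 = €1,779,150.66.
Lowest total cost is €1,711,198.71 at Q = 416.2.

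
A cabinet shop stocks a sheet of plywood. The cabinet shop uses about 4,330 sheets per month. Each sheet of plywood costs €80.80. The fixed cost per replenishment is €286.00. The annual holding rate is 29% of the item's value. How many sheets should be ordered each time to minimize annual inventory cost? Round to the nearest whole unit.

Annual demand D = 4,330 × 12 = 51,960.
Holding cost H = 0.29 × €80.80 = €23.4320 per unit per year.
EOQ = √(2DS / H) = √(2 × 51,960 × 286 / 23.432).
= √(29,721,120 / 23.432) = √1,268,398.7709 ≈ 1126.232.

Q* ≈ 1,126 sheets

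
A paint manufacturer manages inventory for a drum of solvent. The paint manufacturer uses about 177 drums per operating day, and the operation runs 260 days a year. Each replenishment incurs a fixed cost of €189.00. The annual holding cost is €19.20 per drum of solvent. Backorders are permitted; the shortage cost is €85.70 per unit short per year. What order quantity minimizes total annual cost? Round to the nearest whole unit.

Q* ≈ 1,053 drums

Annual demand D = 177 × 260 = 46,020.
With planned backorders, Q* = √(2DS/H) · √((H+B)/B).
√(2DS/H) = √(2 × 46,020 × 189 / 19.2) = 951.850.
√((H+B)/B) = √((19.2+85.7)/85.7) = 1.1064.
Q* ≈ 1053.091.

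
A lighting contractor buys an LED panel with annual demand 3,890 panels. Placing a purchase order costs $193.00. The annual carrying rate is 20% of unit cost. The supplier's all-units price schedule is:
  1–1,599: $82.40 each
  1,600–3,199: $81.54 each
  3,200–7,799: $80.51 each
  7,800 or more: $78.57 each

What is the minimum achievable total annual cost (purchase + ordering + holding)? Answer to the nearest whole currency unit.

Holding cost per unit per year at price C is H = 0.20·C.
Evaluate total cost at each tier's feasible EOQ or, if the EOQ is below the tier, at the tier's minimum quantity.
EOQ at $82.40 = 301.8 (feasible in tier 1): TC = 3,890×$82.40 + (3,890/301.8)×193 + (301.8/2)×0.20×$82.40 = $325,510.47.
EOQ at $81.54 = 303.4 < 1600, so use break Q=1600: TC = 3,890×$81.54 + (3,890/1600.0)×193 + (1600.0/2)×0.20×$81.54 = $330,706.23.
EOQ at $80.51 = 305.4 < 3200, so use break Q=3200: TC = 3,890×$80.51 + (3,890/3200.0)×193 + (3200.0/2)×0.20×$80.51 = $339,181.72.
EOQ at $78.57 = 309.1 < 7800, so use break Q=7800: TC = 3,890×$78.57 + (3,890/7800.0)×193 + (7800.0/2)×0.20×$78.57 = $367,018.15.
Lowest total cost among the candidates is at Q = 301.8.

TC* ≈ $325,510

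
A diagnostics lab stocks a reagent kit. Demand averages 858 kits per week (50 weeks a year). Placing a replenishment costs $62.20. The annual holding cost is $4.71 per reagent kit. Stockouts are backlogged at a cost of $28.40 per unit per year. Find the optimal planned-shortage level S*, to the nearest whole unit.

Annual demand D = 858 × 50 = 42,900.
With planned backorders, Q* = √(2DS/H) · √((H+B)/B).
√(2DS/H) = √(2 × 42,900 × 62.2 / 4.71) = 1064.458.
√((H+B)/B) = √((4.71+28.4)/28.4) = 1.0797.
Q* ≈ 1149.341.
S* = Q* · H/(H+B) = 1149.341 × 4.71/33.11 ≈ 163.497.

S* ≈ 163 kits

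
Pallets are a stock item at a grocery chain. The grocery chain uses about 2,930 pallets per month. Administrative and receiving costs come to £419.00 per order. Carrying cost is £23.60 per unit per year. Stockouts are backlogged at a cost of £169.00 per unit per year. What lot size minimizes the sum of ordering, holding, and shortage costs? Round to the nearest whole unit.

Annual demand D = 2,930 × 12 = 35,160.
With planned backorders, Q* = √(2DS/H) · √((H+B)/B).
√(2DS/H) = √(2 × 35,160 × 419 / 23.6) = 1117.353.
√((H+B)/B) = √((23.6+169)/169) = 1.0675.
Q* ≈ 1192.821.

Q* ≈ 1,193 pallets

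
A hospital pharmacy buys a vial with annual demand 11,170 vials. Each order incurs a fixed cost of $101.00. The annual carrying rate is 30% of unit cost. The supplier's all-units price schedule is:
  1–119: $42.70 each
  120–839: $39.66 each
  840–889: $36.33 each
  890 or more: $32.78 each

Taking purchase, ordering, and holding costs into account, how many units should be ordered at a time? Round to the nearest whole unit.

Holding cost per unit per year at price C is H = 0.30·C.
Evaluate total cost at each tier's feasible EOQ or, if the EOQ is below the tier, at the tier's minimum quantity.
Tier 1 ($42.70): EOQ = 419.7 exceeds tier's upper bound 119, so this tier is dominated.
EOQ at $39.66 = 435.5 (feasible in tier 2): TC = 11,170×$39.66 + (11,170/435.5)×101 + (435.5/2)×0.30×$39.66 = $448,183.51.
EOQ at $36.33 = 455.0 < 840, so use break Q=840: TC = 11,170×$36.33 + (11,170/840.0)×101 + (840.0/2)×0.30×$36.33 = $411,726.74.
EOQ at $32.78 = 479.0 < 890, so use break Q=890: TC = 11,170×$32.78 + (11,170/890.0)×101 + (890.0/2)×0.30×$32.78 = $371,796.34.
Lowest total cost is $371,796.34 at Q = 890.0.

Q* ≈ 890 vials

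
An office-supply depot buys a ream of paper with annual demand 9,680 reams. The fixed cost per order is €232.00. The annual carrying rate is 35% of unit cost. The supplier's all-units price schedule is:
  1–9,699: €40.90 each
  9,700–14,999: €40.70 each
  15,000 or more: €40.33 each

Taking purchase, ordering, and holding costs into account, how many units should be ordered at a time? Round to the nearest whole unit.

Q* ≈ 560 reams

Holding cost per unit per year at price C is H = 0.35·C.
Evaluate total cost at each tier's feasible EOQ or, if the EOQ is below the tier, at the tier's minimum quantity.
EOQ at €40.90 = 560.1 (feasible in tier 1): TC = 9,680×€40.90 + (9,680/560.1)×232 + (560.1/2)×0.35×€40.90 = €403,930.49.
EOQ at €40.70 = 561.5 < 9700, so use break Q=9700: TC = 9,680×€40.70 + (9,680/9700.0)×232 + (9700.0/2)×0.35×€40.70 = €463,295.77.
EOQ at €40.33 = 564.1 < 15000, so use break Q=15000: TC = 9,680×€40.33 + (9,680/15000.0)×232 + (15000.0/2)×0.35×€40.33 = €496,410.37.
Lowest total cost is €403,930.49 at Q = 560.1.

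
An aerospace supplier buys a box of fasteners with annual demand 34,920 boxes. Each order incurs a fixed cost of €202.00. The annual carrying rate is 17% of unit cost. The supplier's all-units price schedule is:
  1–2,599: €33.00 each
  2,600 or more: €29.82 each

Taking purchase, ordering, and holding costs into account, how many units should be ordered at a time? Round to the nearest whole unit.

Q* ≈ 2,600 boxes

Holding cost per unit per year at price C is H = 0.17·C.
For each price level, check whether its EOQ is feasible; otherwise the best quantity at that price is the breakpoint.
EOQ at €33.00 = 1585.8 (feasible in tier 1): TC = 34,920×€33.00 + (34,920/1585.8)×202 + (1585.8/2)×0.17×€33.00 = €1,161,256.30.
EOQ at €29.82 = 1668.2 < 2600, so use break Q=2600: TC = 34,920×€29.82 + (34,920/2600.0)×202 + (2600.0/2)×0.17×€29.82 = €1,050,617.64.
Lowest total cost is €1,050,617.64 at Q = 2600.0.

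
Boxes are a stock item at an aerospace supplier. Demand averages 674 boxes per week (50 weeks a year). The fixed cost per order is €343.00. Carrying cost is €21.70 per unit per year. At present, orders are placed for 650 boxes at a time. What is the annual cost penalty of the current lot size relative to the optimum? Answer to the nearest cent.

Annual demand D = 674 × 50 = 33,700.
EOQ = √(2DS/H) = √(2 × 33,700 × 343 / 21.7) ≈ 1032.16.
Cost at Q* = (D/Q*)S + (Q*/2)H = √(2DSH) ≈ €22,397.88.
Cost at Q = 650: (33,700/650)×343 + (650/2)×21.7 = €17,783.23 + €7,052.50 = €24,835.73.
Excess = €24,835.73 − €22,397.88 = €2,437.85.

Extra cost ≈ €2,437.85 per year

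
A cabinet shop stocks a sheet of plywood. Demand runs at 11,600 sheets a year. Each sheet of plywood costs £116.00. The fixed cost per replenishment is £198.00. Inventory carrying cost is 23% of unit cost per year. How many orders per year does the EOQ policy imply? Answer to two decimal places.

Holding cost H = 0.23 × £116.00 = £26.6800 per unit per year.
EOQ = √(2DS/H) = √(2 × 11,600 × 198 / 26.68) ≈ 414.94.
Orders per year = D / Q* = 11,600 / 414.94 ≈ 27.956.

N ≈ 27.96 orders per year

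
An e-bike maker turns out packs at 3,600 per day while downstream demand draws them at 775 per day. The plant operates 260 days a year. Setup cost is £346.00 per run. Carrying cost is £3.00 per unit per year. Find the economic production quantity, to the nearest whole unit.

Q* ≈ 7,696 packs

Annual demand D = 775 × 260 = 201,500.
Production build-up factor (1 − d/p) = 1 − 775/3,600 = 0.7847.
Q* = √(2DS / (H(1 − d/p))) = √(2 × 201,500 × 346 / (3 × 0.7847)).
= √(139,438,000 / 2.3542) ≈ 7696.122.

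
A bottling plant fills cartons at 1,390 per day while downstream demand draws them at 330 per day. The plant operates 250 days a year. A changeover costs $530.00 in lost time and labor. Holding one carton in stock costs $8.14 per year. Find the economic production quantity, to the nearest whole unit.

Annual demand D = 330 × 250 = 82,500.
Production build-up factor (1 − d/p) = 1 − 330/1,390 = 0.7626.
Q* = √(2DS / (H(1 − d/p))) = √(2 × 82,500 × 530 / (8.14 × 0.7626)).
= √(87,450,000 / 6.2075) ≈ 3753.377.

Q* ≈ 3,753 cartons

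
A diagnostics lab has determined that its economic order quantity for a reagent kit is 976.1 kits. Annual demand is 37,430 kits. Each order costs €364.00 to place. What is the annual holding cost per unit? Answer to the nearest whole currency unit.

H ≈ €29

Invert the EOQ relation Q*² = 2DS/H.
From Q* = √(2DS/H): H = 2DS / Q*² = 2 × 37,430 × 364 / 976.1² = 28.5998.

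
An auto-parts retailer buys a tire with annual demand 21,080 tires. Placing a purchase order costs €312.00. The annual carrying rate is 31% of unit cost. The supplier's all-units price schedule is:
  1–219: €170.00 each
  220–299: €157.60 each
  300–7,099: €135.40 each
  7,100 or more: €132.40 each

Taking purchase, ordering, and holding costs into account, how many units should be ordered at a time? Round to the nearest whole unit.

Q* ≈ 560 tires

Holding cost per unit per year at price C is H = 0.31·C.
Evaluate total cost at each tier's feasible EOQ or, if the EOQ is below the tier, at the tier's minimum quantity.
Tier 1 (€170.00): EOQ = 499.6 exceeds tier's upper bound 219, so this tier is dominated.
Tier 2 (€157.60): EOQ = 518.9 exceeds tier's upper bound 299, so this tier is dominated.
EOQ at €135.40 = 559.8 (feasible in tier 3): TC = 21,080×€135.40 + (21,080/559.8)×312 + (559.8/2)×0.31×€135.40 = €2,877,729.29.
EOQ at €132.40 = 566.1 < 7100, so use break Q=7100: TC = 21,080×€132.40 + (21,080/7100.0)×312 + (7100.0/2)×0.31×€132.40 = €2,937,624.53.
Lowest total cost is €2,877,729.29 at Q = 559.8.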